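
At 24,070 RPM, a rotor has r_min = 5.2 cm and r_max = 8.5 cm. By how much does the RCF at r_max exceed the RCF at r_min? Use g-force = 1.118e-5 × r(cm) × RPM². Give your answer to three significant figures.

ΔRCF = 1.118 × 10⁻⁵ × (r_max − r_min) × N² = 1.118 × 10⁻⁵ × 3.3 × 579,364,900 ≈ 21,375.1

ΔRCF ≈ 21400 × g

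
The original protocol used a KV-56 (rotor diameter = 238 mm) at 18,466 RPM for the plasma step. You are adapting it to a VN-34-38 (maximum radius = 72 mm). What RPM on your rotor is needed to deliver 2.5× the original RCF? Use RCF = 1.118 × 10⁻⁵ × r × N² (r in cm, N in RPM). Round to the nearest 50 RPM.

37550 RPM

Original rotor: r = 238 mm / 2 = 119 mm = 11.9 cm
RCF = 1.118 × 10⁻⁵ × r × N²
RCF_original = 1.118 × 10⁻⁵ × 11.9 × (18466)² = 1.118 × 10⁻⁵ × 11.9 × 340,993,156 ≈ 45,366.4 × g
Target RCF = 2.5 × 45,366.4 ≈ 113,416 × g
Your rotor: r = 72 mm = 7.2 cm
113,416 = 1.118 × 10⁻⁵ × 7.2 × N²
N² = 113,416 / (8.0496 × 10⁻⁵) = 1,408,964,421
N ≈ √1,408,964,421 ≈ 37,536.2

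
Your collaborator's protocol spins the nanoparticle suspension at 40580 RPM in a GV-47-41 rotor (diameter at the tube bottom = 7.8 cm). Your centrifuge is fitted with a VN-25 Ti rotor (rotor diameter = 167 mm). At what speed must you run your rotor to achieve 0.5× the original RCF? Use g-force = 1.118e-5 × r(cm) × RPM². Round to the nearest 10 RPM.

≈ 19610 RPM

Original rotor: r = 7.8 / 2 = 3.9 cm
RCF_original = 1.118 × 10⁻⁵ × 3.9 × (40580)² = 1.118 × 10⁻⁵ × 3.9 × 1,646,736,400 ≈ 71,801 × g
Target RCF = 0.5 × 71,801 ≈ 35,900.5 × g
Your rotor: r = 167 mm / 2 = 83.5 mm = 8.35 cm
35,900.5 = 1.118 × 10⁻⁵ × 8.35 × N²
N² = 35,900.5 / (9.3353 × 10⁻⁵) = 384,567,180
N ≈ √384,567,180 ≈ 19,610.4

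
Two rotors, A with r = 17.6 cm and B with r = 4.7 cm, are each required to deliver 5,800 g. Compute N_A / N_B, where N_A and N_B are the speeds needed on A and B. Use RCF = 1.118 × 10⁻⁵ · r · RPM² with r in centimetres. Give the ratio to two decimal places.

0.52

At fixed RCF, N ∝ 1/√r, so N_A/N_B = √(r_B/r_A) = √(4.7/17.6) = √0.267045 = 0.5168.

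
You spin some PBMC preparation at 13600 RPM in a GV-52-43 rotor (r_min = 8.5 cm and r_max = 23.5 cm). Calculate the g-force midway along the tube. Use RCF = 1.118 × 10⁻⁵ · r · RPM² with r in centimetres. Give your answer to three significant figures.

r_avg = (8.5 + 23.5) / 2 = 16 cm
RCF = 1.118 × 10⁻⁵ × r × N²
RCF = 1.118 × 10⁻⁵ × 16 × (13600)² = 1.118 × 10⁻⁵ × 16 × 184,960,000 ≈ 33,085.6 × g

RCF ≈ 33100 ×g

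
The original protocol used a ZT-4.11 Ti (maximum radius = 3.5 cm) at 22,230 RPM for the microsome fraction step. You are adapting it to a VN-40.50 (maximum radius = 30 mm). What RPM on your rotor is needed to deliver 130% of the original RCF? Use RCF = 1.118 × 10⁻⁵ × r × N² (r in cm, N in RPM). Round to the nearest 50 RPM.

≈ 27400 RPM

RCF_original = 1.118 × 10⁻⁵ × 3.5 × (22230)² = 1.118 × 10⁻⁵ × 3.5 × 494,172,900 ≈ 19,337 × g
Target RCF = 1.3 × 19,337 ≈ 25,138.1 × g
Your rotor: r = 30 mm = 3.0 cm
25,138.1 = 1.118 × 10⁻⁵ × 3 × N²
N² = 25,138.1 / (3.354 × 10⁻⁵) = 749,496,124
N ≈ √749,496,124 ≈ 27,376.9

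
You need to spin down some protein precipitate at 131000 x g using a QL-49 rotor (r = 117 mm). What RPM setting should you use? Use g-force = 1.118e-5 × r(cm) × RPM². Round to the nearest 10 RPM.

31650 RPM

r = 117 mm = 11.7 cm
RCF = 1.118 × 10⁻⁵ × r × N²
131,000 = 1.118 × 10⁻⁵ × 11.7 × N²
N² = 131,000 / (13.0806 × 10⁻⁵) = 1,001,483,112
N ≈ √1,001,483,112 ≈ 31,646.2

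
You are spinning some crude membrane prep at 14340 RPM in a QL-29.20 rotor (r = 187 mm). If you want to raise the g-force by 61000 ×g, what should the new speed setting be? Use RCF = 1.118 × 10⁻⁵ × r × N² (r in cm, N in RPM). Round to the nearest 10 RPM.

22300 RPM

r = 187 mm = 18.7 cm
Current RCF = 1.118 × 10⁻⁵ × 18.7 × (14340)² = 1.118 × 10⁻⁵ × 18.7 × 205,635,600 ≈ 42,991.4 × g
Target RCF = 42,991.4 + 61,000 = 103,991.4 × g
N² = 103,991.4 / (20.9066 × 10⁻⁵) = 497,409,431
N ≈ √497,409,431 ≈ 22,302.7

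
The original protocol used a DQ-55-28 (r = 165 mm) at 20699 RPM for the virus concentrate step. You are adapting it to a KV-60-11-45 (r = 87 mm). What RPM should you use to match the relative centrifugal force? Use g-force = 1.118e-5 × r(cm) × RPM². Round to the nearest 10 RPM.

28510 RPM

Original rotor: r = 165 mm = 16.5 cm
RCF_original = 1.118 × 10⁻⁵ × 16.5 × (20699)² = 1.118 × 10⁻⁵ × 16.5 × 428,448,601 ≈ 79,035.9 × g
Your rotor: r = 87 mm = 8.7 cm
79,035.9 = 1.118 × 10⁻⁵ × 8.7 × N²
N² = 79,035.9 / (9.7266 × 10⁻⁵) = 812,574,795
N ≈ √812,574,795 ≈ 28,505.7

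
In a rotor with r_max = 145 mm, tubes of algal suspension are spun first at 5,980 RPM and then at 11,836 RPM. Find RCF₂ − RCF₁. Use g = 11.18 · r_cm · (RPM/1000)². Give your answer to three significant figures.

r = 145 mm = 14.5 cm
RCF₁ = 11.18 × 14.5 × (5.98)² = 11.18 × 14.5 × 35.7604 ≈ 5,797.1 × g
RCF₂ = 11.18 × 14.5 × (11.836)² = 11.18 × 14.5 × 140.090896 ≈ 22,710.1 × g
Increase = 22,710.1 − 5,797.1 = 16,913

≈ 16900 g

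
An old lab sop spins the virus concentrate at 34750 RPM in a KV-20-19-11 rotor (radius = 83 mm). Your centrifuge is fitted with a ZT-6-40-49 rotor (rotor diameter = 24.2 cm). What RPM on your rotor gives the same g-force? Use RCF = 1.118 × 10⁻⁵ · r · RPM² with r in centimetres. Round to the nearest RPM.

28781 RPM

Original rotor: r = 83 mm = 8.3 cm
RCF_original = 1.118 × 10⁻⁵ × 8.3 × (34750)² = 1.118 × 10⁻⁵ × 8.3 × 1,207,562,500 ≈ 112,054.6 × g
Your rotor: r = 24.2 / 2 = 12.1 cm
112,054.6 = 1.118 × 10⁻⁵ × 12.1 × N²
N² = 112,054.6 / (13.5278 × 10⁻⁵) = 828,328,331
N ≈ √828,328,331 ≈ 28,780.7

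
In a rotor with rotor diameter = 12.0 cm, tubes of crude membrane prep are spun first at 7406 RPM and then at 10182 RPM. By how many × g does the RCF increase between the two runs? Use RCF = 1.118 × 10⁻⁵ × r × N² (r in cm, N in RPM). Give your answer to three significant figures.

3280 × g

r = 12.0 / 2 = 6 cm
RCF₁ = 1.118 × 10⁻⁵ × 6 × (7406)² = 1.118 × 10⁻⁵ × 6 × 54,848,836 ≈ 3,679.3 × g
RCF₂ = 1.118 × 10⁻⁵ × 6 × (10182)² = 1.118 × 10⁻⁵ × 6 × 103,673,124 ≈ 6,954.4 × g
Increase = 6,954.4 − 3,679.3 = 3,275.1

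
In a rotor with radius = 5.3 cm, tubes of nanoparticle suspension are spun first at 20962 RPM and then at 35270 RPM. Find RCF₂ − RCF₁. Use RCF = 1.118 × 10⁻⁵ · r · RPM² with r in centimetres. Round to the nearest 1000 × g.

RCF₁ = 1.118 × 10⁻⁵ × 5.3 × (20962)² = 1.118 × 10⁻⁵ × 5.3 × 439,405,444 ≈ 26,036.5 × g
RCF₂ = 1.118 × 10⁻⁵ × 5.3 × (35270)² = 1.118 × 10⁻⁵ × 5.3 × 1,243,972,900 ≈ 73,710.4 × g
Increase = 73,710.4 − 26,036.5 = 47,673.9

48000 x g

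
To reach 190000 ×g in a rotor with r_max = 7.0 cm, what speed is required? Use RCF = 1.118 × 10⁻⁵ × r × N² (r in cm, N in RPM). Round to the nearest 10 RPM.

N ≈ 49270 RPM

190,000 = 1.118 × 10⁻⁵ × 7 × N²
N² = 190,000 / (7.826 × 10⁻⁵) = 2,427,804,753
N ≈ √2,427,804,753 ≈ 49,272.8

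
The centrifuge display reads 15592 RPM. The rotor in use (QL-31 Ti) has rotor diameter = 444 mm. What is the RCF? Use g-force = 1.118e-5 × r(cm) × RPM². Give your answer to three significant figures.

r = 444 mm / 2 = 222 mm = 22.2 cm
RCF = 1.118 × 10⁻⁵ × 22.2 × (15592)² = 1.118 × 10⁻⁵ × 22.2 × 243,110,464 ≈ 60,339 × g

≈ 60300 ×g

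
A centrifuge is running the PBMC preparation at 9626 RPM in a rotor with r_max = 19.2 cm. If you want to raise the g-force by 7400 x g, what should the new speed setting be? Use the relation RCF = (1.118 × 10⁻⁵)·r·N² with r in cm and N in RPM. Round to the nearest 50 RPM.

≈ 11300 RPM

Current RCF = 1.118 × 10⁻⁵ × 19.2 × (9626)² = 1.118 × 10⁻⁵ × 19.2 × 92,659,876 ≈ 19,890 × g
Target RCF = 19,890 + 7,400 = 27,290 × g
N² = 27,290 / (21.4656 × 10⁻⁵) = 127,133,646
N ≈ √127,133,646 ≈ 11,275.4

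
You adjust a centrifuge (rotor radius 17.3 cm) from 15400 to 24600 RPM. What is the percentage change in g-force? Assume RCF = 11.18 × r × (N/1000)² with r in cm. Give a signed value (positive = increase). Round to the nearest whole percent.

+155%

RCF ∝ N², so the ratio is (24600/15400)² = (1.597403)² = 2.5517.
Change = 2.5517 − 1 = +1.5517 → +155.2%.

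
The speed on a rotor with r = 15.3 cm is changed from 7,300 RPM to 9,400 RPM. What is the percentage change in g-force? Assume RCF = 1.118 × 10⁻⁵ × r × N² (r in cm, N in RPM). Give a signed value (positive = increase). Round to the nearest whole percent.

RCF ∝ N², so the ratio is (9400/7300)² = (1.287671)² = 1.6581.
Change = 1.6581 − 1 = +0.6581 → +65.8%.

+66%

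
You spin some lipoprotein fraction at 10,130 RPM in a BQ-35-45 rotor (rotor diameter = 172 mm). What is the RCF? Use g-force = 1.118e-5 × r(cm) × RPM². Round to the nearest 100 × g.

r = 172 mm / 2 = 86 mm = 8.6 cm
RCF = 1.118 × 10⁻⁵ × 8.6 × (10130)² = 1.118 × 10⁻⁵ × 8.6 × 102,616,900 ≈ 9,866.4 × g

9900 x g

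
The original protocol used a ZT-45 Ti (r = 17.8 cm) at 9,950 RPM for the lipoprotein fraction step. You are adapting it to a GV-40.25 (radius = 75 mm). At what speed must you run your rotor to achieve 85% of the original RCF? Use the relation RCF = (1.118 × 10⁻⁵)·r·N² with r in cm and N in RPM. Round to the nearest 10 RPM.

RCF = 1.118 × 10⁻⁵ × r × N²
RCF_original = 1.118 × 10⁻⁵ × 17.8 × (9950)² = 1.118 × 10⁻⁵ × 17.8 × 99,002,500 ≈ 19,701.9 × g
Target RCF = 0.85 × 19,701.9 ≈ 16,746.6 × g
Your rotor: r = 75 mm = 7.5 cm
16,746.6 = 1.118 × 10⁻⁵ × 7.5 × N²
N² = 16,746.6 / (8.385 × 10⁻⁵) = 199,720,930
N ≈ √199,720,930 ≈ 14,132.3

≈ 14130 RPM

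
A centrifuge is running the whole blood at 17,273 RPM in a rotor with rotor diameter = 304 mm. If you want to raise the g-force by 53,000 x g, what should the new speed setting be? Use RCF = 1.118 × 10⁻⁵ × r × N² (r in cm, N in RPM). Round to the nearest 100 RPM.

N₂ ≈ 24700 RPM

r = 304 mm / 2 = 152 mm = 15.2 cm
Current RCF = 1.118 × 10⁻⁵ × 15.2 × (17273)² = 1.118 × 10⁻⁵ × 15.2 × 298,356,529 ≈ 50,701.5 × g
Target RCF = 50,701.5 + 53,000 = 103,701.5 × g
N² = 103,701.5 / (16.9936 × 10⁻⁵) = 610,238,560
N ≈ √610,238,560 ≈ 24,703.0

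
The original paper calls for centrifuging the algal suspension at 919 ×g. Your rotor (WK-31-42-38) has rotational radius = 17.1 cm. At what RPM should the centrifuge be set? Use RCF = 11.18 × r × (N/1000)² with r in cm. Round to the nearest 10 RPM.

RCF = 11.18 × r × (N/1000)²
919 = 11.18 × 17.1 × (N/1000)²
(N/1000)² = 919 / 191.178 = 4.807038
N = 1000 × √4.807038 ≈ 2,192.5

2190 RPM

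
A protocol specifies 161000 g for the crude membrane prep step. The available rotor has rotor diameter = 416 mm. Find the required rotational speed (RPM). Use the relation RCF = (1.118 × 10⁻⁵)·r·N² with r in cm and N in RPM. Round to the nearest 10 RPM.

≈ 26310 RPM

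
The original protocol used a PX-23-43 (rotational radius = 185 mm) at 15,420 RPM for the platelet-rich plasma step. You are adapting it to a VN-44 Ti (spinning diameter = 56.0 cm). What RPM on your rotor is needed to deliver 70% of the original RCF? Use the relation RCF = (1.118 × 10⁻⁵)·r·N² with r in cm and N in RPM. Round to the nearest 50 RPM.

10500 RPM

Original rotor: r = 185 mm = 18.5 cm
RCF_original = 1.118 × 10⁻⁵ × 18.5 × (15420)² = 1.118 × 10⁻⁵ × 18.5 × 237,776,400 ≈ 49,179.3 × g
Target RCF = 0.7 × 49,179.3 ≈ 34,425.5 × g
Your rotor: r = 56.0 / 2 = 28 cm
34,425.5 = 1.118 × 10⁻⁵ × 28 × N²
N² = 34,425.5 / (31.304 × 10⁻⁵) = 109,971,569
N ≈ √109,971,569 ≈ 10,486.7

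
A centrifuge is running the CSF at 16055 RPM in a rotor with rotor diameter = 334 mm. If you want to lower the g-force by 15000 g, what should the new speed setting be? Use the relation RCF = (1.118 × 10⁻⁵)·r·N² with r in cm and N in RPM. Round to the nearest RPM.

≈ 13320 RPM

r = 334 mm / 2 = 167 mm = 16.7 cm
Current RCF = 1.118 × 10⁻⁵ × 16.7 × (16055)² = 1.118 × 10⁻⁵ × 16.7 × 257,763,025 ≈ 48,125.9 × g
Target RCF = 48,125.9 − 15,000 = 33,125.9 × g
N² = 33,125.9 / (18.6706 × 10⁻⁵) = 177,422,793
N ≈ √177,422,793 ≈ 13,320.0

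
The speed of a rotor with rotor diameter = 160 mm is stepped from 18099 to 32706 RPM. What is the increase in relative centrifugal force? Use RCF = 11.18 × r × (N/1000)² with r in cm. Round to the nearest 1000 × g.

≈ 66000 ×g

r = 160 mm / 2 = 80 mm = 8 cm
RCF₁ = 11.18 × 8 × (18.099)² = 11.18 × 8 × 327.573801 ≈ 29,298.2 × g
RCF₂ = 11.18 × 8 × (32.706)² = 11.18 × 8 × 1,069.682436 ≈ 95,672.4 × g
Increase = 95,672.4 − 29,298.2 = 66,374.2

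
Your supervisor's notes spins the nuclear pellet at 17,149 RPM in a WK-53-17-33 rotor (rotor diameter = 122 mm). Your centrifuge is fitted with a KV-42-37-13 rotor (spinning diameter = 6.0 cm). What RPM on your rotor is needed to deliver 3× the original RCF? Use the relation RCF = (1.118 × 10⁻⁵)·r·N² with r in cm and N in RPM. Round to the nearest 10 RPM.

Original rotor: r = 122 mm / 2 = 61 mm = 6.1 cm
RCF_original = 1.118 × 10⁻⁵ × 6.1 × (17149)² = 1.118 × 10⁻⁵ × 6.1 × 294,088,201 ≈ 20,056.2 × g
Target RCF = 3 × 20,056.2 ≈ 60,168.6 × g
Your rotor: r = 6.0 / 2 = 3 cm
60,168.6 = 1.118 × 10⁻⁵ × 3 × N²
N² = 60,168.6 / (3.354 × 10⁻⁵) = 1,793,935,599
N ≈ √1,793,935,599 ≈ 42,354.9

≈ 42350 RPM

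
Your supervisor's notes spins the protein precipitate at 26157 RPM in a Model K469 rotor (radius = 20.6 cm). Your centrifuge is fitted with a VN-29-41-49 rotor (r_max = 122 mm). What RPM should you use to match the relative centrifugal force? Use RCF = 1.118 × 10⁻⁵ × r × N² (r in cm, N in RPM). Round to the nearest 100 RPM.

RCF_original = 1.118 × 10⁻⁵ × 20.6 × (26157)² = 1.118 × 10⁻⁵ × 20.6 × 684,188,649 ≈ 157,574.1 × g
Your rotor: r = 122 mm = 12.2 cm
157,574.1 = 1.118 × 10⁻⁵ × 12.2 × N²
N² = 157,574.1 / (13.6396 × 10⁻⁵) = 1,155,269,216
N ≈ √1,155,269,216 ≈ 33,989.3

≈ 34000 RPM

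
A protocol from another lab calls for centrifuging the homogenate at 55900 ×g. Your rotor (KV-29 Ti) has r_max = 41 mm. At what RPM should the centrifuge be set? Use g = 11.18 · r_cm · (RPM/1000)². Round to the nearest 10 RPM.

≈ 34920 RPM

r = 41 mm = 4.1 cm
RCF = 11.18 × r × (N/1000)²
55,900 = 11.18 × 4.1 × (N/1000)²
(N/1000)² = 55,900 / 45.838 = 1219.512
N = 1000 × √1219.512 ≈ 34,921.5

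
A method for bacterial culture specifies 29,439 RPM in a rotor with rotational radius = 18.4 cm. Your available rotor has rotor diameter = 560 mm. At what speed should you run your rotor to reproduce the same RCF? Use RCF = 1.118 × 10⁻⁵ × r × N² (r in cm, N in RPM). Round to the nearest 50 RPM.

≈ 23850 RPM

RCF_original = 1.118 × 10⁻⁵ × 18.4 × (29439)² = 1.118 × 10⁻⁵ × 18.4 × 866,654,721 ≈ 178,281.3 × g
Your rotor: r = 560 mm / 2 = 280 mm = 28 cm
178,281.3 = 1.118 × 10⁻⁵ × 28 × N²
N² = 178,281.3 / (31.304 × 10⁻⁵) = 569,516,036
N ≈ √569,516,036 ≈ 23,864.5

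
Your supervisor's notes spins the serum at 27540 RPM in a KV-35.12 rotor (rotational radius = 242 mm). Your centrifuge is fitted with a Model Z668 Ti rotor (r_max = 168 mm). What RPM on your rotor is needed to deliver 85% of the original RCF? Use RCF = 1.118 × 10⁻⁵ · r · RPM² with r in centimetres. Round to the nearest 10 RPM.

≈ 30470 RPM

Original rotor: r = 242 mm = 24.2 cm
RCF_original = 1.118 × 10⁻⁵ × 24.2 × (27540)² = 1.118 × 10⁻⁵ × 24.2 × 758,451,600 ≈ 205,203.6 × g
Target RCF = 0.85 × 205,203.6 ≈ 174,423.1 × g
Your rotor: r = 168 mm = 16.8 cm
174,423.1 = 1.118 × 10⁻⁵ × 16.8 × N²
N² = 174,423.1 / (18.7824 × 10⁻⁵) = 928,651,823
N ≈ √928,651,823 ≈ 30,473.8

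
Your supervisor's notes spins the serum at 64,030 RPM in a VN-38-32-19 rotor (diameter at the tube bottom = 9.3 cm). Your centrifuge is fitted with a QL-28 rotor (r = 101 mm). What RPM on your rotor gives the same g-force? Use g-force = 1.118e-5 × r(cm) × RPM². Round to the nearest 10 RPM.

43450 RPM

Original rotor: r = 9.3 / 2 = 4.65 cm
RCF = 1.118 × 10⁻⁵ × r × N²
RCF_original = 1.118 × 10⁻⁵ × 4.65 × (64030)² = 1.118 × 10⁻⁵ × 4.65 × 4,099,840,900 ≈ 213,138.4 × g
Your rotor: r = 101 mm = 10.1 cm
213,138.4 = 1.118 × 10⁻⁵ × 10.1 × N²
N² = 213,138.4 / (11.2918 × 10⁻⁵) = 1,887,550,258
N ≈ √1,887,550,258 ≈ 43,445.9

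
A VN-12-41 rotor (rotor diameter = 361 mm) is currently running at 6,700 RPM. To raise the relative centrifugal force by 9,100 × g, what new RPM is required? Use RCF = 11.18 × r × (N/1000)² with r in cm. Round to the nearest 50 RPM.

r = 361 mm / 2 = 180.5 mm = 18.05 cm
Current RCF = 11.18 × 18.05 × (6.7)² = 11.18 × 18.05 × 44.89 ≈ 9,058.8 × g
Target RCF = 9,058.8 + 9,100 = 18,158.8 × g
(N/1000)² = 18,158.8 / 201.799 = 89.98459
N = 1000 × √89.98459 ≈ 9,486.0

9500 RPM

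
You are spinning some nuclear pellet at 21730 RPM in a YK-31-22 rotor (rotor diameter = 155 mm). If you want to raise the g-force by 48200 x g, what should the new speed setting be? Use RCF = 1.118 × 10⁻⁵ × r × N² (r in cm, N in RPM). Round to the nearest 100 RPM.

N₂ ≈ 32100 RPM

r = 155 mm / 2 = 77.5 mm = 7.75 cm
Current RCF = 1.118 × 10⁻⁵ × 7.75 × (21730)² = 1.118 × 10⁻⁵ × 7.75 × 472,192,900 ≈ 40,913.2 × g
Target RCF = 40,913.2 + 48,200 = 89,113.2 × g
N² = 89,113.2 / (8.6645 × 10⁻⁵) = 1,028,486,352
N ≈ √1,028,486,352 ≈ 32,070.0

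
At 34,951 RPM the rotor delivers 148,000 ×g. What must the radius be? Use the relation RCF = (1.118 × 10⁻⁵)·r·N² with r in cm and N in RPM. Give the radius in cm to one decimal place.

148000 = 1.118 × 10⁻⁵ × r × (34951)²
r = 148000 / (1.118 × 10⁻⁵ × 1,221,572,401) = 148000 / 13657.18 ≈ 10.837 cm

10.8 cm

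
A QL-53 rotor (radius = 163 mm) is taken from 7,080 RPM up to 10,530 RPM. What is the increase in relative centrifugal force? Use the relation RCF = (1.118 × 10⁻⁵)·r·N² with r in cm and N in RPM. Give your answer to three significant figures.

≈ 11100 ×g

r = 163 mm = 16.3 cm
RCF₁ = 1.118 × 10⁻⁵ × 16.3 × (7080)² = 1.118 × 10⁻⁵ × 16.3 × 50,126,400 ≈ 9,134.7 × g
RCF₂ = 1.118 × 10⁻⁵ × 16.3 × (10530)² = 1.118 × 10⁻⁵ × 16.3 × 110,880,900 ≈ 20,206.3 × g
Increase = 20,206.3 − 9,134.7 = 11,071.6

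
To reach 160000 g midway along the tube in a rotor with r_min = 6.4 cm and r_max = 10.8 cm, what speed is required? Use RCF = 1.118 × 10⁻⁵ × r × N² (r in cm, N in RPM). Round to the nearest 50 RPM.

≈ 40800 RPM

r_avg = (6.4 + 10.8) / 2 = 8.6 cm
160,000 = 1.118 × 10⁻⁵ × 8.6 × N²
N² = 160,000 / (9.6148 × 10⁻⁵) = 1,664,101,177
N ≈ √1,664,101,177 ≈ 40,793.4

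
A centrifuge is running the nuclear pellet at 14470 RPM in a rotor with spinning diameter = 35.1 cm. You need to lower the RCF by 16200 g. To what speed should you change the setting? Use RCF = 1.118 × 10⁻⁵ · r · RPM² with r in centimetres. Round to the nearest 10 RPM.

r = 35.1 / 2 = 17.55 cm
Current RCF = 1.118 × 10⁻⁵ × 17.55 × (14470)² = 1.118 × 10⁻⁵ × 17.55 × 209,380,900 ≈ 41,082.4 × g
Target RCF = 41,082.4 − 16,200 = 24,882.4 × g
N² = 24,882.4 / (19.6209 × 10⁻⁵) = 126,815,793
N ≈ √126,815,793 ≈ 11,261.3

N₂ ≈ 11260 RPM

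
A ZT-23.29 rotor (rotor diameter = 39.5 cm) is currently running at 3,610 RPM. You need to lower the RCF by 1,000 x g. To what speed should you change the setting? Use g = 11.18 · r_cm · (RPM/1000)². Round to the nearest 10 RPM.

N₂ ≈ 2920 RPM

r = 39.5 / 2 = 19.75 cm
Current RCF = 11.18 × 19.75 × (3.61)² = 11.18 × 19.75 × 13.0321 ≈ 2,877.6 × g
Target RCF = 2,877.6 − 1,000 = 1,877.6 × g
(N/1000)² = 1,877.6 / 220.805 = 8.503431
N = 1000 × √8.503431 ≈ 2,916.1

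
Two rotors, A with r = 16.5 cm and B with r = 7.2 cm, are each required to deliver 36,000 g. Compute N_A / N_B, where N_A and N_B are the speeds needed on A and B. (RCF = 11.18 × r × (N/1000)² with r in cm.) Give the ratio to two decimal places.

0.66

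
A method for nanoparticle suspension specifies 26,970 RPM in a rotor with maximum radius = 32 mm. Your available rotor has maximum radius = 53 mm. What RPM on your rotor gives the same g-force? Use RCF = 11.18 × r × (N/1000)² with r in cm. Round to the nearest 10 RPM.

20960 RPM

Original rotor: r = 32 mm = 3.2 cm
RCF_original = 11.18 × 3.2 × (26.97)² = 11.18 × 3.2 × 727.3809 ≈ 26,022.8 × g
Your rotor: r = 53 mm = 5.3 cm
26,022.8 = 11.18 × 5.3 × (N/1000)²
(N/1000)² = 26,022.8 / 59.254 = 439.1737
N = 1000 × √439.1737 ≈ 20,956.5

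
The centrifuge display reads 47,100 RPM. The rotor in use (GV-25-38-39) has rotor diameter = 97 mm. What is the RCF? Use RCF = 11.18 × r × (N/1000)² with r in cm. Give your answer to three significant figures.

120000 g

r = 97 mm / 2 = 48.5 mm = 4.85 cm
RCF = 11.18 × r × (N/1000)²
RCF = 11.18 × 4.85 × (47.1)² = 11.18 × 4.85 × 2,218.41 ≈ 120,288.8 × g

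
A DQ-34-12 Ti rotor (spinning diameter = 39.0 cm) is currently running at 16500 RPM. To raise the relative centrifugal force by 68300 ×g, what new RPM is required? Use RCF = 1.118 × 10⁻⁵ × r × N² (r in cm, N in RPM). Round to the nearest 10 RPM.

≈ 24200 RPM

r = 39.0 / 2 = 19.5 cm
Current RCF = 1.118 × 10⁻⁵ × 19.5 × (16500)² = 1.118 × 10⁻⁵ × 19.5 × 272,250,000 ≈ 59,353.2 × g
Target RCF = 59,353.2 + 68,300 = 127,653.2 × g
N² = 127,653.2 / (21.801 × 10⁻⁵) = 585,538,278
N ≈ √585,538,278 ≈ 24,197.9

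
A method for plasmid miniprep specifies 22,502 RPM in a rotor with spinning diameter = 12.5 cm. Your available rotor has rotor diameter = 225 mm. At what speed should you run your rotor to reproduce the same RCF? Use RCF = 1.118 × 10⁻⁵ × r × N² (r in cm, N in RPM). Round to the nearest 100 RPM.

Original rotor: r = 12.5 / 2 = 6.25 cm
RCF = 1.118 × 10⁻⁵ × r × N²
RCF_original = 1.118 × 10⁻⁵ × 6.25 × (22502)² = 1.118 × 10⁻⁵ × 6.25 × 506,340,004 ≈ 35,380.5 × g
Your rotor: r = 225 mm / 2 = 112.5 mm = 11.25 cm
35,380.5 = 1.118 × 10⁻⁵ × 11.25 × N²
N² = 35,380.5 / (12.5775 × 10⁻⁵) = 281,299,940
N ≈ √281,299,940 ≈ 16,772.0

16800 RPM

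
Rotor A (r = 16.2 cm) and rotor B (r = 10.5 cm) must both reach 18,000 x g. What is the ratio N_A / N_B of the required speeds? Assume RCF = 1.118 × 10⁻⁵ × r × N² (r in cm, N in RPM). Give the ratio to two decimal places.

At fixed RCF, N ∝ 1/√r, so N_A/N_B = √(r_B/r_A) = √(10.5/16.2) = √0.648148 = 0.8051.

0.81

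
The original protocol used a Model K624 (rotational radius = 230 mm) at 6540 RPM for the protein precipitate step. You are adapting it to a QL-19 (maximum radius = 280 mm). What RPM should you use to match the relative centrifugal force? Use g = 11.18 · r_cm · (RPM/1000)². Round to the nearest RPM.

≈ 5927 RPM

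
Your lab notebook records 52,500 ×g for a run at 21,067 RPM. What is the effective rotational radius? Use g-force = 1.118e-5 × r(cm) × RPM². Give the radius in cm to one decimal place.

52500 = 1.118 × 10⁻⁵ × r × (21067)²
r = 52500 / (1.118 × 10⁻⁵ × 443,818,489) = 52500 / 4961.891 ≈ 10.581 cm

r ≈ 10.6 cm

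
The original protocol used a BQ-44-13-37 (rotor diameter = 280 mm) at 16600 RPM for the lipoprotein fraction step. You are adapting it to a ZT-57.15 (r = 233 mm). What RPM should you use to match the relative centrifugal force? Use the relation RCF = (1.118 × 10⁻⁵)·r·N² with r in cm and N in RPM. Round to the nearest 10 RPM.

Original rotor: r = 280 mm / 2 = 140 mm = 14 cm
RCF_original = 1.118 × 10⁻⁵ × 14 × (16600)² = 1.118 × 10⁻⁵ × 14 × 275,560,000 ≈ 43,130.7 × g
Your rotor: r = 233 mm = 23.3 cm
43,130.7 = 1.118 × 10⁻⁵ × 23.3 × N²
N² = 43,130.7 / (26.0494 × 10⁻⁵) = 165,572,720
N ≈ √165,572,720 ≈ 12,867.5

≈ 12870 RPM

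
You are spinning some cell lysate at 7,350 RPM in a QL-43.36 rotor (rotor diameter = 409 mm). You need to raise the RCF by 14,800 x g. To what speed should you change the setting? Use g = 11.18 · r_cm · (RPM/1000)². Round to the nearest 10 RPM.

10900 RPM

r = 409 mm / 2 = 204.5 mm = 20.45 cm
Current RCF = 11.18 × 20.45 × (7.35)² = 11.18 × 20.45 × 54.0225 ≈ 12,351.2 × g
Target RCF = 12,351.2 + 14,800 = 27,151.2 × g
(N/1000)² = 27,151.2 / 228.631 = 118.7555
N = 1000 × √118.7555 ≈ 10,897.5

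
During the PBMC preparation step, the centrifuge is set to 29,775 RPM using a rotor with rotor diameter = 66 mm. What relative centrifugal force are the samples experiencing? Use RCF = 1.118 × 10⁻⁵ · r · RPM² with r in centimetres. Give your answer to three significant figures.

RCF ≈ 32700 ×g

r = 66 mm / 2 = 33 mm = 3.3 cm
RCF = 1.118 × 10⁻⁵ × 3.3 × (29775)² = 1.118 × 10⁻⁵ × 3.3 × 886,550,625 ≈ 32,708.4 × g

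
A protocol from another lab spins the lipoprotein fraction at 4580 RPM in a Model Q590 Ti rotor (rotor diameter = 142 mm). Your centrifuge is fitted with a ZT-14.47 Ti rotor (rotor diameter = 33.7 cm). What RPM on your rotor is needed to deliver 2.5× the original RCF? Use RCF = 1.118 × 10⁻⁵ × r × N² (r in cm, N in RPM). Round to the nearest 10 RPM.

≈ 4700 RPM

Original rotor: r = 142 mm / 2 = 71 mm = 7.1 cm
RCF_original = 1.118 × 10⁻⁵ × 7.1 × (4580)² = 1.118 × 10⁻⁵ × 7.1 × 20,976,400 ≈ 1,665.1 × g
Target RCF = 2.5 × 1,665.1 ≈ 4,162.8 × g
Your rotor: r = 33.7 / 2 = 16.85 cm
4,162.8 = 1.118 × 10⁻⁵ × 16.85 × N²
N² = 4,162.8 / (18.8383 × 10⁻⁵) = 22,097,535
N ≈ √22,097,535 ≈ 4,700.8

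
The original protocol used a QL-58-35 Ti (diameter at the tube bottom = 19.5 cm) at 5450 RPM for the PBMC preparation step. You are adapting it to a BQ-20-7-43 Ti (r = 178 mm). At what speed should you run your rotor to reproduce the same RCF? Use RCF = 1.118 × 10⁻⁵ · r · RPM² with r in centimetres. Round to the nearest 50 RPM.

4050 RPM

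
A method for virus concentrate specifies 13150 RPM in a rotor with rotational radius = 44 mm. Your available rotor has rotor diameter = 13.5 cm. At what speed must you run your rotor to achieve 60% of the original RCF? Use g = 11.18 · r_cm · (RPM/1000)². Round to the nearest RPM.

Original rotor: r = 44 mm = 4.4 cm
RCF_original = 11.18 × 4.4 × (13.15)² = 11.18 × 4.4 × 172.9225 ≈ 8,506.4 × g
Target RCF = 0.6 × 8,506.4 ≈ 5,103.8 × g
Your rotor: r = 13.5 / 2 = 6.75 cm
5,103.8 = 11.18 × 6.75 × (N/1000)²
(N/1000)² = 5,103.8 / 75.465 = 67.63135
N = 1000 × √67.63135 ≈ 8,223.8

≈ 8224 RPM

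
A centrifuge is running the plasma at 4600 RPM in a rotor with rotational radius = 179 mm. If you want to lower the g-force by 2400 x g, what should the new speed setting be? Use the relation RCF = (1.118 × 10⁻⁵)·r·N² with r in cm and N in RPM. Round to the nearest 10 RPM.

N₂ ≈ 3030 RPM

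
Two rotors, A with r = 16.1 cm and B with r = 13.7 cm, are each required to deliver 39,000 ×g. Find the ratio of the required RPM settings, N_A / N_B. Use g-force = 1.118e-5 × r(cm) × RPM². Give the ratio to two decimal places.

0.92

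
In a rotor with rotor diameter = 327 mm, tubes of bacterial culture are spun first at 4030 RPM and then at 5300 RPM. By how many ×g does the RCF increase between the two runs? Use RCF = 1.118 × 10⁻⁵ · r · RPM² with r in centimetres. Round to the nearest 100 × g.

r = 327 mm / 2 = 163.5 mm = 16.35 cm
RCF₁ = 1.118 × 10⁻⁵ × 16.35 × (4030)² = 1.118 × 10⁻⁵ × 16.35 × 16,240,900 ≈ 2,968.7 × g
RCF₂ = 1.118 × 10⁻⁵ × 16.35 × (5300)² = 1.118 × 10⁻⁵ × 16.35 × 28,090,000 ≈ 5,134.7 × g
Increase = 5,134.7 − 2,968.7 = 2,166

≈ 2200 ×g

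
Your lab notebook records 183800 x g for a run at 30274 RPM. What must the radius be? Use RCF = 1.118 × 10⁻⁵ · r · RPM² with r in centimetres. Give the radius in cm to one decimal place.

17.9 cm

183800 = 1.118 × 10⁻⁵ × r × (30274)²
r = 183800 / (1.118 × 10⁻⁵ × 916,515,076) = 183800 / 10246.64 ≈ 17.938 cm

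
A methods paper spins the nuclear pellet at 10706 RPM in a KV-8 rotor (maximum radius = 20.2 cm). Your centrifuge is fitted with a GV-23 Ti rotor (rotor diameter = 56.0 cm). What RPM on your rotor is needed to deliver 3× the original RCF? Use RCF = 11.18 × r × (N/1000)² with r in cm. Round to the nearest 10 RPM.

RCF = 11.18 × r × (N/1000)²
RCF_original = 11.18 × 20.2 × (10.706)² = 11.18 × 20.2 × 114.618436 ≈ 25,885 × g
Target RCF = 3 × 25,885 ≈ 77,655 × g
Your rotor: r = 56.0 / 2 = 28 cm
77,655 = 11.18 × 28 × (N/1000)²
(N/1000)² = 77,655 / 313.04 = 248.0673
N = 1000 × √248.0673 ≈ 15,750.2

15750 RPM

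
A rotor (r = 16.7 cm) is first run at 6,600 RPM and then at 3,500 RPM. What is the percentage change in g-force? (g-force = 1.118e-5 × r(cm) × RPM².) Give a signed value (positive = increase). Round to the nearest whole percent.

RCF ∝ N², so the ratio is (3500/6600)² = (0.530303)² = 0.2812.
Change = 0.2812 − 1 = -0.7188 → -71.9%.

-72%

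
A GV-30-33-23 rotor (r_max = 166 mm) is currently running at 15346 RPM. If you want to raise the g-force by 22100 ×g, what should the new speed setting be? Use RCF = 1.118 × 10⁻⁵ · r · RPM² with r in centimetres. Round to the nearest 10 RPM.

18830 RPM

r = 166 mm = 16.6 cm
Current RCF = 1.118 × 10⁻⁵ × 16.6 × (15346)² = 1.118 × 10⁻⁵ × 16.6 × 235,499,716 ≈ 43,705.9 × g
Target RCF = 43,705.9 + 22,100 = 65,805.9 × g
N² = 65,805.9 / (18.5588 × 10⁻⁵) = 354,580,576
N ≈ √354,580,576 ≈ 18,830.3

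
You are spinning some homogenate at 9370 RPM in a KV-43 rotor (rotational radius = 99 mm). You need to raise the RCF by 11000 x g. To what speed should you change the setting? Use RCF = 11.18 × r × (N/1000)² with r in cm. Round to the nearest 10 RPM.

N₂ ≈ 13680 RPM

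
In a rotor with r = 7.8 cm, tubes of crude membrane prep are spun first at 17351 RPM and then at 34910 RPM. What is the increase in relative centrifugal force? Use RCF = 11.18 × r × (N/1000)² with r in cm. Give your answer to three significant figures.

RCF₁ = 11.18 × 7.8 × (17.351)² = 11.18 × 7.8 × 301.057201 ≈ 26,253.4 × g
RCF₂ = 11.18 × 7.8 × (34.91)² = 11.18 × 7.8 × 1,218.7081 ≈ 106,276.2 × g
Increase = 106,276.2 − 26,253.4 = 80,022.8

80000 × g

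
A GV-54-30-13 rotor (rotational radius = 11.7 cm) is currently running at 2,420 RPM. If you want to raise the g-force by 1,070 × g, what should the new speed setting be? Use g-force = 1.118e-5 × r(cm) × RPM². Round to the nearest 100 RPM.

Current RCF = 1.118 × 10⁻⁵ × 11.7 × (2420)² = 1.118 × 10⁻⁵ × 11.7 × 5,856,400 ≈ 766.1 × g
Target RCF = 766.1 + 1,070 = 1,836.1 × g
N² = 1,836.1 / (13.0806 × 10⁻⁵) = 14,036,818
N ≈ √14,036,818 ≈ 3,746.6

3700 RPM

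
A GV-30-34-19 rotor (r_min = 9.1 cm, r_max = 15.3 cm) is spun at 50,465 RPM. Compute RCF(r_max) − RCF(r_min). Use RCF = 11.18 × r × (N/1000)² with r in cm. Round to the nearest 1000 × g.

≈ 177000 x g

RCF_max = 11.18 × 15.3 × (50.465)² = 11.18 × 15.3 × 2,546.716225 ≈ 435,626 × g
RCF_min = 11.18 × 9.1 × (50.465)² = 11.18 × 9.1 × 2,546.716225 ≈ 259,097.8 × g
ΔRCF = 435,626 − 259,097.8 = 176,528.2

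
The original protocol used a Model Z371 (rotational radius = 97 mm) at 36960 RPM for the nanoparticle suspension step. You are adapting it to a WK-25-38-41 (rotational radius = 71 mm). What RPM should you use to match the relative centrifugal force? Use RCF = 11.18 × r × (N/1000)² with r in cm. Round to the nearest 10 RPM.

43200 RPM

Original rotor: r = 97 mm = 9.7 cm
RCF = 11.18 × r × (N/1000)²
RCF_original = 11.18 × 9.7 × (36.96)² = 11.18 × 9.7 × 1,366.0416 ≈ 148,141.7 × g
Your rotor: r = 71 mm = 7.1 cm
148,141.7 = 11.18 × 7.1 × (N/1000)²
(N/1000)² = 148,141.7 / 79.378 = 1866.282
N = 1000 × √1866.282 ≈ 43,200.5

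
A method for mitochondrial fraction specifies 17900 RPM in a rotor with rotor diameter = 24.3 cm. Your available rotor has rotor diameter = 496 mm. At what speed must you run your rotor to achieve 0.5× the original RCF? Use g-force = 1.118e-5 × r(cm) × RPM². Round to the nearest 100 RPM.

≈ 8900 RPM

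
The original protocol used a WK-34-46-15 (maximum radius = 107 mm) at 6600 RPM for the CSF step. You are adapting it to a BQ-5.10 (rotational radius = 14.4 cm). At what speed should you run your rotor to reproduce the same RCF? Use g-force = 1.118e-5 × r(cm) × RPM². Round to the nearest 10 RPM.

Original rotor: r = 107 mm = 10.7 cm
RCF_original = 1.118 × 10⁻⁵ × 10.7 × (6600)² = 1.118 × 10⁻⁵ × 10.7 × 43,560,000 ≈ 5,210.9 × g
5,210.9 = 1.118 × 10⁻⁵ × 14.4 × N²
N² = 5,210.9 / (16.0992 × 10⁻⁵) = 32,367,447
N ≈ √32,367,447 ≈ 5,689.2

≈ 5690 RPM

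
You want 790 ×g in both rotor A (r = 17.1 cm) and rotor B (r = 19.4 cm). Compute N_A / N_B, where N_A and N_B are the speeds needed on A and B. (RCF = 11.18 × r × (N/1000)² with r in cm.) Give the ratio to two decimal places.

1.07

At fixed RCF, N ∝ 1/√r, so N_A/N_B = √(r_B/r_A) = √(19.4/17.1) = √1.134503 = 1.0651.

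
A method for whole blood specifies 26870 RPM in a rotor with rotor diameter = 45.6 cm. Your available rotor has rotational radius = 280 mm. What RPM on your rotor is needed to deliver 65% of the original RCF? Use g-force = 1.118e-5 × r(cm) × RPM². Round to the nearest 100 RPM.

≈ 19500 RPM

Original rotor: r = 45.6 / 2 = 22.8 cm
RCF_original = 1.118 × 10⁻⁵ × 22.8 × (26870)² = 1.118 × 10⁻⁵ × 22.8 × 721,996,900 ≈ 184,039.9 × g
Target RCF = 0.65 × 184,039.9 ≈ 119,625.9 × g
Your rotor: r = 280 mm = 28.0 cm
119,625.9 = 1.118 × 10⁻⁵ × 28 × N²
N² = 119,625.9 / (31.304 × 10⁻⁵) = 382,142,538
N ≈ √382,142,538 ≈ 19,548.5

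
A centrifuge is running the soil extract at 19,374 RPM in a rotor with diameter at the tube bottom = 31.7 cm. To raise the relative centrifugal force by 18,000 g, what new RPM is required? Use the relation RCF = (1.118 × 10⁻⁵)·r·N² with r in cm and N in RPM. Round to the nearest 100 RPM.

21800 RPM

r = 31.7 / 2 = 15.85 cm
Current RCF = 1.118 × 10⁻⁵ × 15.85 × (19374)² = 1.118 × 10⁻⁵ × 15.85 × 375,351,876 ≈ 66,513.5 × g
Target RCF = 66,513.5 + 18,000 = 84,513.5 × g
N² = 84,513.5 / (17.7203 × 10⁻⁵) = 476,930,413
N ≈ √476,930,413 ≈ 21,838.7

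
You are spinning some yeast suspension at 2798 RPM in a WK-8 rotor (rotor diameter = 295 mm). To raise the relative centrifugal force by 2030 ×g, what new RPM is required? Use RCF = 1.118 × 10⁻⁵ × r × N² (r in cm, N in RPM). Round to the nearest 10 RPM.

4490 RPM

r = 295 mm / 2 = 147.5 mm = 14.75 cm
Current RCF = 1.118 × 10⁻⁵ × 14.75 × (2798)² = 1.118 × 10⁻⁵ × 14.75 × 7,828,804 ≈ 1,291 × g
Target RCF = 1,291 + 2,030 = 3,321 × g
N² = 3,321 / (16.4905 × 10⁻⁵) = 20,138,868
N ≈ √20,138,868 ≈ 4,487.6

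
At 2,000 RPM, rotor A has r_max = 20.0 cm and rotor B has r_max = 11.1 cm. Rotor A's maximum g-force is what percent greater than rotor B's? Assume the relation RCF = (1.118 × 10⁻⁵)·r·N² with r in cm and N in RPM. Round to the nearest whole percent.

At equal RPM, RCF scales linearly with r: ratio = 20.0 / 11.1 = 1.8018.
So rotor A delivers 80.2% more g-force.

80%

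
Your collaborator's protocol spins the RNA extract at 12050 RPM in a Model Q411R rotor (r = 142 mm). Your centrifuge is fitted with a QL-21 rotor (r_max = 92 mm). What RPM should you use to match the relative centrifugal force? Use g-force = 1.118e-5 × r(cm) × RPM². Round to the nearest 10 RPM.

≈ 14970 RPM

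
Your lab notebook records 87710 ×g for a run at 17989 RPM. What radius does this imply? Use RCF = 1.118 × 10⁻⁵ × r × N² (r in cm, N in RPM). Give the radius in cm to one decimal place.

87710 = 1.118 × 10⁻⁵ × r × (17989)²
r = 87710 / (1.118 × 10⁻⁵ × 323,604,121) = 87710 / 3617.894 ≈ 24.243 cm

≈ 24.2 cm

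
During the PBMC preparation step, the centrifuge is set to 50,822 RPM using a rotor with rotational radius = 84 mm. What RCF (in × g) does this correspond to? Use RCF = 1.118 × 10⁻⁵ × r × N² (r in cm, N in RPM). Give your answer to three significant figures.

r = 84 mm = 8.4 cm
RCF = 1.118 × 10⁻⁵ × r × N²
RCF = 1.118 × 10⁻⁵ × 8.4 × (50822)² = 1.118 × 10⁻⁵ × 8.4 × 2,582,875,684 ≈ 242,563 × g

243000 × g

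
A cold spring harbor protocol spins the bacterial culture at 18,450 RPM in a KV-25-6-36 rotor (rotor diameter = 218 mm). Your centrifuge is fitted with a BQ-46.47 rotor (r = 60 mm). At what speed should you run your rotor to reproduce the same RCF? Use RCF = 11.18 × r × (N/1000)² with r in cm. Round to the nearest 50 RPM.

Original rotor: r = 218 mm / 2 = 109 mm = 10.9 cm
RCF = 11.18 × r × (N/1000)²
RCF_original = 11.18 × 10.9 × (18.45)² = 11.18 × 10.9 × 340.4025 ≈ 41,482.1 × g
Your rotor: r = 60 mm = 6.0 cm
41,482.1 = 11.18 × 6 × (N/1000)²
(N/1000)² = 41,482.1 / 67.08 = 618.3974
N = 1000 × √618.3974 ≈ 24,867.6

≈ 24850 RPM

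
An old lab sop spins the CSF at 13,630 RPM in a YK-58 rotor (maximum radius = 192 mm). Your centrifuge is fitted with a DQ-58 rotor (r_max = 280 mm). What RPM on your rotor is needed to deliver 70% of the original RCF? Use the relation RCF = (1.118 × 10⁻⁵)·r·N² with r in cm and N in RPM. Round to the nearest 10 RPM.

≈ 9440 RPM

Original rotor: r = 192 mm = 19.2 cm
RCF_original = 1.118 × 10⁻⁵ × 19.2 × (13630)² = 1.118 × 10⁻⁵ × 19.2 × 185,776,900 ≈ 39,878.1 × g
Target RCF = 0.7 × 39,878.1 ≈ 27,914.7 × g
Your rotor: r = 280 mm = 28.0 cm
27,914.7 = 1.118 × 10⁻⁵ × 28 × N²
N² = 27,914.7 / (31.304 × 10⁻⁵) = 89,172,949
N ≈ √89,172,949 ≈ 9,443.1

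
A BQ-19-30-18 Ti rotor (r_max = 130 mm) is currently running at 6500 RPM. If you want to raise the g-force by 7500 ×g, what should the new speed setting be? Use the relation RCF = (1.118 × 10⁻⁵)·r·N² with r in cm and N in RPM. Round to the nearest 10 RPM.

9690 RPM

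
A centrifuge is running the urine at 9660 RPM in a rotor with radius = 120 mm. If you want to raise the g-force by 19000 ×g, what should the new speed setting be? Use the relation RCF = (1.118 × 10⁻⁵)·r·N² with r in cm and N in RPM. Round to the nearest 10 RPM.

r = 120 mm = 12.0 cm
Current RCF = 1.118 × 10⁻⁵ × 12 × (9660)² = 1.118 × 10⁻⁵ × 12 × 93,315,600 ≈ 12,519.2 × g
Target RCF = 12,519.2 + 19,000 = 31,519.2 × g
N² = 31,519.2 / (13.416 × 10⁻⁵) = 234,937,388
N ≈ √234,937,388 ≈ 15,327.7

N₂ ≈ 15330 RPM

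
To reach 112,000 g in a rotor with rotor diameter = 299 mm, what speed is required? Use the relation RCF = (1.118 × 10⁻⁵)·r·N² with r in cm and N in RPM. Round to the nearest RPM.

25886 RPM

r = 299 mm / 2 = 149.5 mm = 14.95 cm
112,000 = 1.118 × 10⁻⁵ × 14.95 × N²
N² = 112,000 / (16.7141 × 10⁻⁵) = 670,092,916
N ≈ √670,092,916 ≈ 25,886.2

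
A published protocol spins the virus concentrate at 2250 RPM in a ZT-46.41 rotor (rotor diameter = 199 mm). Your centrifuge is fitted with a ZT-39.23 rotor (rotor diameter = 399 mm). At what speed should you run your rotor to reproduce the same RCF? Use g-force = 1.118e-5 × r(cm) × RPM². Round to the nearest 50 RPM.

≈ 1600 RPM

Original rotor: r = 199 mm / 2 = 99.5 mm = 9.95 cm
RCF_original = 1.118 × 10⁻⁵ × 9.95 × (2250)² = 1.118 × 10⁻⁵ × 9.95 × 5,062,500 ≈ 563.2 × g
Your rotor: r = 399 mm / 2 = 199.5 mm = 19.95 cm
563.2 = 1.118 × 10⁻⁵ × 19.95 × N²
N² = 563.2 / (22.3041 × 10⁻⁵) = 2,525,096
N ≈ √2,525,096 ≈ 1,589.1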